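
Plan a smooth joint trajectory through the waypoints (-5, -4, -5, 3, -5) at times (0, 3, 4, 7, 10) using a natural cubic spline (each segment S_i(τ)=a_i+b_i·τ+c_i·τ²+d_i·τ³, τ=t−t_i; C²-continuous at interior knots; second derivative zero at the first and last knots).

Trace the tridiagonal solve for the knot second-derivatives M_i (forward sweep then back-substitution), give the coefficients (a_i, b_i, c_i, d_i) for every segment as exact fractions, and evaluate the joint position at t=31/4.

  seg 0: a=-5 b=21/19 c=0 d=-44/513
  seg 1: a=-4 b=-23/19 c=-44/57 d=56/57
  seg 2: a=-5 b=11/57 c=124/57 d=-77/171
  seg 3: a=3 b=62/57 c=-107/57 d=107/513
S(31/4) = 3463/1216

Δ: Δ0=1/3, Δ1=-1, Δ2=8/3, Δ3=-8/3
row 1: diag=8, rhs=-8; c'=1/8, d'=-1
row 2: denom=8−1·1/8=63/8; d'=(22−1·-1)/(63/8)=184/63
row 3: denom=12−3·8/21=76/7; d'=(-32−3·184/63)/(76/7)=-214/57
back: M3=-214/57
back: M2=184/63−8/21·-214/57=248/57
back: M1=-1−1/8·248/57=-88/57
M: M0=0, M1=-88/57, M2=248/57, M3=-214/57, M4=0
seg 0: a=-5, c=M0/2=0, d=(M1−M0)/(6·3)=-44/513, b=Δ0−h0·(2M0+M1)/6=21/19
seg 1: a=-4, c=M1/2=-44/57, d=(M2−M1)/(6·1)=56/57, b=Δ1−h1·(2M1+M2)/6=-23/19
seg 2: a=-5, c=M2/2=124/57, d=(M3−M2)/(6·3)=-77/171, b=Δ2−h2·(2M2+M3)/6=11/57
seg 3: a=3, c=M3/2=-107/57, d=(M4−M3)/(6·3)=107/513, b=Δ3−h3·(2M3+M4)/6=62/57
t_q=31/4 → seg 3, τ=3/4; S=3+62/57·τ+-107/57·τ²+107/513·τ³=3463/1216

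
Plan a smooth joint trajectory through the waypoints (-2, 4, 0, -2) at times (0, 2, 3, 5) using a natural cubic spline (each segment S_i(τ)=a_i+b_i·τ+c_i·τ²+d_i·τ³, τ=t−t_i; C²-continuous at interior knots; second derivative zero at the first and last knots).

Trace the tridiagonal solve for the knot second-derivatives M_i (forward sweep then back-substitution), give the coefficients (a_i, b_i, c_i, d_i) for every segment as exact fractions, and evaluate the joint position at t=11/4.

  seg 0: a=-2 b=39/7 c=0 d=-9/14
  seg 1: a=4 b=-15/7 c=-27/7 d=2
  seg 2: a=0 b=-27/7 c=15/7 d=-5/14
S(11/4) = 239/224

Δ: Δ0=3, Δ1=-4, Δ2=-1
row 1: diag=6, rhs=-42; c'=1/6, d'=-7
row 2: denom=6−1·1/6=35/6; d'=(18−1·-7)/(35/6)=30/7
back: M2=30/7
back: M1=-7−1/6·30/7=-54/7
M: M0=0, M1=-54/7, M2=30/7, M3=0
seg 0: a=-2, c=M0/2=0, d=(M1−M0)/(6·2)=-9/14, b=Δ0−h0·(2M0+M1)/6=39/7
seg 1: a=4, c=M1/2=-27/7, d=(M2−M1)/(6·1)=2, b=Δ1−h1·(2M1+M2)/6=-15/7
seg 2: a=0, c=M2/2=15/7, d=(M3−M2)/(6·2)=-5/14, b=Δ2−h2·(2M2+M3)/6=-27/7
t_q=11/4 → seg 1, τ=3/4; S=4+-15/7·τ+-27/7·τ²+2·τ³=239/224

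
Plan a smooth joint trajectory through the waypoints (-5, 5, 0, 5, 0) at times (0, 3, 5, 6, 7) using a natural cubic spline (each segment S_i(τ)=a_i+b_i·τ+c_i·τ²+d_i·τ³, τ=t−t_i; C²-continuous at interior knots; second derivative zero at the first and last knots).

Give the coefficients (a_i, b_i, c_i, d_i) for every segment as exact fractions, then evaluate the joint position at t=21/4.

Δ: Δ0=10/3, Δ1=-5/2, Δ2=5, Δ3=-5
row 1: diag=10, rhs=-35; c'=1/5, d'=-7/2
row 2: denom=6−2·1/5=28/5; d'=(45−2·-7/2)/(28/5)=65/7
row 3: denom=4−1·5/28=107/28; d'=(-60−1·65/7)/(107/28)=-1940/107
back: M3=-1940/107
back: M2=65/7−5/28·-1940/107=1340/107
back: M1=-7/2−1/5·1340/107=-1285/214
M: M0=0, M1=-1285/214, M2=1340/107, M3=-1940/107, M4=0
seg 0: a=-5, c=M0/2=0, d=(M1−M0)/(6·3)=-1285/3852, b=Δ0−h0·(2M0+M1)/6=8135/1284
seg 1: a=5, c=M1/2=-1285/428, d=(M2−M1)/(6·2)=3965/2568, b=Δ1−h1·(2M1+M2)/6=-1715/642
seg 2: a=0, c=M2/2=670/107, d=(M3−M2)/(6·1)=-1640/321, b=Δ2−h2·(2M2+M3)/6=1235/321
seg 3: a=5, c=M3/2=-970/107, d=(M4−M3)/(6·1)=970/321, b=Δ3−h3·(2M3+M4)/6=335/321
t_q=21/4 → seg 2, τ=1/4; S=0+1235/321·τ+670/107·τ²+-1640/321·τ³=545/428

  seg 0: a=-5 b=8135/1284 c=0 d=-1285/3852
  seg 1: a=5 b=-1715/642 c=-1285/428 d=3965/2568
  seg 2: a=0 b=1235/321 c=670/107 d=-1640/321
  seg 3: a=5 b=335/321 c=-970/107 d=970/321
S(21/4) = 545/428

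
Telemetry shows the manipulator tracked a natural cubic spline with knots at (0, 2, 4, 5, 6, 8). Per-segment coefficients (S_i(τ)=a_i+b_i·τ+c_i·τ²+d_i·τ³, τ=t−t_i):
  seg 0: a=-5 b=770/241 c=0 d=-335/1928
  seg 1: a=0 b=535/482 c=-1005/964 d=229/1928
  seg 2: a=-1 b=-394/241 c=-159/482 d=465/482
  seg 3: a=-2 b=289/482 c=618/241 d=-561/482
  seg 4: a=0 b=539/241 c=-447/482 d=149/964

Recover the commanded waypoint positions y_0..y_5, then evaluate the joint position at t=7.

y_0=-5 y_1=0 y_2=-1 y_3=-2 y_4=0 y_5=2
S(7) = 1411/964

y_0 = S_0(0) = a_0 = -5
y_1 = S_1(0) = a_1 = 0
y_2 = S_2(0) = a_2 = -1
y_3 = S_3(0) = a_3 = -2
y_4 = S_4(0) = a_4 = 0
y_5 = S_4(2) = 2
t_q=7 is in segment 4 (τ=1); S_4(τ)=1411/964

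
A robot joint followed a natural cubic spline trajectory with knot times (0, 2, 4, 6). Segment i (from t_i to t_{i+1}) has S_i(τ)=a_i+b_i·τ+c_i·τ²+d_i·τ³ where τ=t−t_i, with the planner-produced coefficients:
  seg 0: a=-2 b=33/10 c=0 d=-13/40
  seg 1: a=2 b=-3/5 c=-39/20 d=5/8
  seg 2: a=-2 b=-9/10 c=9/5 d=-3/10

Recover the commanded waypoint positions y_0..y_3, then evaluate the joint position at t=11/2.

y_0 = S_0(0) = a_0 = -2
y_1 = S_1(0) = a_1 = 2
y_2 = S_2(0) = a_2 = -2
y_3 = S_2(2) = 1
t_q=11/2 is in segment 2 (τ=3/2); S_2(τ)=-5/16

y_0=-2 y_1=2 y_2=-2 y_3=1
S(11/2) = -5/16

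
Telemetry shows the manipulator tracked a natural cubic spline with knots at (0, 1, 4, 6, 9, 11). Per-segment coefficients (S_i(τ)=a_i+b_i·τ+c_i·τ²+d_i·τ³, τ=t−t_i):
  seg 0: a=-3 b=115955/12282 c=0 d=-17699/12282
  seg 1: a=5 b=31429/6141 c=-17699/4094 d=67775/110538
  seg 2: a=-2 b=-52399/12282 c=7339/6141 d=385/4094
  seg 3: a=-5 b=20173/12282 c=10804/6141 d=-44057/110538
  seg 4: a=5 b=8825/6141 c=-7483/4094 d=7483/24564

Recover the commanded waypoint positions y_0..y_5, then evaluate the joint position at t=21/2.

y_0 = S_0(0) = a_0 = -3
y_1 = S_1(0) = a_1 = 5
y_2 = S_2(0) = a_2 = -2
y_3 = S_3(0) = a_3 = -5
y_4 = S_4(0) = a_4 = 5
y_5 = S_4(2) = 3
t_q=21/2 is in segment 4 (τ=3/2); S_4(τ)=266679/65504

y_0=-3 y_1=5 y_2=-2 y_3=-5 y_4=5 y_5=3
S(21/2) = 266679/65504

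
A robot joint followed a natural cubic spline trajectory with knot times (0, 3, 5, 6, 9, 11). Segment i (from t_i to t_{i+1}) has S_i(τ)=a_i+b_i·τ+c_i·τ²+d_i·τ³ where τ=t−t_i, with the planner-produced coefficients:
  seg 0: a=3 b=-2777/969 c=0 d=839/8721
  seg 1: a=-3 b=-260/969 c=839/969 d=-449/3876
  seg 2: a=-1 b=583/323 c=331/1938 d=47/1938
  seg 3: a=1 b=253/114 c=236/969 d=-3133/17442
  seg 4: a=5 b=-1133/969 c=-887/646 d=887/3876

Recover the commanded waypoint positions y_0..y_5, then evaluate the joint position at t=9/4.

y_0=3 y_1=-3 y_2=-1 y_3=1 y_4=5 y_5=-1
S(9/4) = -48627/20672

y_0 = S_0(0) = a_0 = 3
y_1 = S_1(0) = a_1 = -3
y_2 = S_2(0) = a_2 = -1
y_3 = S_3(0) = a_3 = 1
y_4 = S_4(0) = a_4 = 5
y_5 = S_4(2) = -1
t_q=9/4 is in segment 0 (τ=9/4); S_0(τ)=-48627/20672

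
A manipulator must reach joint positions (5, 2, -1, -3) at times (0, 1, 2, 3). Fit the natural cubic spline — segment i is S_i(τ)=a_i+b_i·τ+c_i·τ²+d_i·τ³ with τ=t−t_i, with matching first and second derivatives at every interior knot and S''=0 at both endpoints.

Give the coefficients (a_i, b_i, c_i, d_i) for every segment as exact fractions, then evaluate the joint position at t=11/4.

  seg 0: a=5 b=-44/15 c=0 d=-1/15
  seg 1: a=2 b=-47/15 c=-1/5 d=1/3
  seg 2: a=-1 b=-38/15 c=4/5 d=-4/15
S(11/4) = -41/16

Δ: Δ0=-3, Δ1=-3, Δ2=-2
row 1: diag=4, rhs=0; c'=1/4, d'=0
row 2: denom=4−1·1/4=15/4; d'=(6−1·0)/(15/4)=8/5
back: M2=8/5
back: M1=0−1/4·8/5=-2/5
M: M0=0, M1=-2/5, M2=8/5, M3=0
seg 0: a=5, c=M0/2=0, d=(M1−M0)/(6·1)=-1/15, b=Δ0−h0·(2M0+M1)/6=-44/15
seg 1: a=2, c=M1/2=-1/5, d=(M2−M1)/(6·1)=1/3, b=Δ1−h1·(2M1+M2)/6=-47/15
seg 2: a=-1, c=M2/2=4/5, d=(M3−M2)/(6·1)=-4/15, b=Δ2−h2·(2M2+M3)/6=-38/15
t_q=11/4 → seg 2, τ=3/4; S=-1+-38/15·τ+4/5·τ²+-4/15·τ³=-41/16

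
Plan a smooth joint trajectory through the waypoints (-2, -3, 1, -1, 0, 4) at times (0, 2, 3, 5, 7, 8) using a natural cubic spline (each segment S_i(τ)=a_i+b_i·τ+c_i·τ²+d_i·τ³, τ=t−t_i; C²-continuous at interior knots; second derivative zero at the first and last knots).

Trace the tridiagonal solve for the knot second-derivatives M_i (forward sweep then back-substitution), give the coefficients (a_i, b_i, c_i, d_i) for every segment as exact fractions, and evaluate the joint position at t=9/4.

Δ: Δ0=-1/2, Δ1=4, Δ2=-1, Δ3=1/2, Δ4=4
row 1: diag=6, rhs=27; c'=1/6, d'=9/2
row 2: denom=6−1·1/6=35/6; d'=(-30−1·9/2)/(35/6)=-207/35
row 3: denom=8−2·12/35=256/35; d'=(9−2·-207/35)/(256/35)=729/256
row 4: denom=6−2·35/128=349/64; d'=(21−2·729/256)/(349/64)=1959/698
back: M4=1959/698
back: M3=729/256−35/128·1959/698=726/349
back: M2=-207/35−12/35·726/349=-2313/349
back: M1=9/2−1/6·-2313/349=1956/349
M: M0=0, M1=1956/349, M2=-2313/349, M3=726/349, M4=1959/698, M5=0
seg 0: a=-2, c=M0/2=0, d=(M1−M0)/(6·2)=163/349, b=Δ0−h0·(2M0+M1)/6=-1653/698
seg 1: a=-3, c=M1/2=978/349, d=(M2−M1)/(6·1)=-1423/698, b=Δ1−h1·(2M1+M2)/6=2259/698
seg 2: a=1, c=M2/2=-2313/698, d=(M3−M2)/(6·2)=1013/1396, b=Δ2−h2·(2M2+M3)/6=951/349
seg 3: a=-1, c=M3/2=363/349, d=(M4−M3)/(6·2)=169/2792, b=Δ3−h3·(2M3+M4)/6=-636/349
seg 4: a=0, c=M4/2=1959/1396, d=(M5−M4)/(6·1)=-653/1396, b=Δ4−h4·(2M4+M5)/6=2139/698
t_q=9/4 → seg 1, τ=1/4; S=-3+2259/698·τ+978/349·τ²+-1423/698·τ³=-91471/44672

  seg 0: a=-2 b=-1653/698 c=0 d=163/349
  seg 1: a=-3 b=2259/698 c=978/349 d=-1423/698
  seg 2: a=1 b=951/349 c=-2313/698 d=1013/1396
  seg 3: a=-1 b=-636/349 c=363/349 d=169/2792
  seg 4: a=0 b=2139/698 c=1959/1396 d=-653/1396
S(9/4) = -91471/44672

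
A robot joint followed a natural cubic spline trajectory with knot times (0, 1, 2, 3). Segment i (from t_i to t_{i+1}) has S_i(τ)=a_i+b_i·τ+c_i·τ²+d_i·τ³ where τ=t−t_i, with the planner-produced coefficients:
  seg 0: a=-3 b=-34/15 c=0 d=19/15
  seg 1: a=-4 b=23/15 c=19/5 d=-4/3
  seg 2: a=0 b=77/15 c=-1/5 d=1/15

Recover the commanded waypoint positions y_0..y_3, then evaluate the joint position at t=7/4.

y_0 = S_0(0) = a_0 = -3
y_1 = S_1(0) = a_1 = -4
y_2 = S_2(0) = a_2 = 0
y_3 = S_2(1) = 5
t_q=7/4 is in segment 1 (τ=3/4); S_1(τ)=-51/40

y_0=-3 y_1=-4 y_2=0 y_3=5
S(7/4) = -51/40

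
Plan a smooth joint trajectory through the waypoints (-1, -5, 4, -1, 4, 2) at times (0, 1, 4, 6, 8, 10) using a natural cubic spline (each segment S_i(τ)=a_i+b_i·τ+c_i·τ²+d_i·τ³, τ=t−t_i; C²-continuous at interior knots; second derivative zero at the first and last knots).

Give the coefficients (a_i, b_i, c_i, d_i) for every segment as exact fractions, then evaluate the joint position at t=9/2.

Δ: Δ0=-4, Δ1=3, Δ2=-5/2, Δ3=5/2, Δ4=-1
row 1: diag=8, rhs=42; c'=3/8, d'=21/4
row 2: denom=10−3·3/8=71/8; d'=(-33−3·21/4)/(71/8)=-390/71
row 3: denom=8−2·16/71=536/71; d'=(30−2·-390/71)/(536/71)=1455/268
row 4: denom=8−2·71/268=1001/134; d'=(-21−2·1455/268)/(1001/134)=-4269/1001
back: M4=-4269/1001
back: M3=1455/268−71/268·-4269/1001=13131/2002
back: M2=-390/71−16/71·13131/2002=-6978/1001
back: M1=21/4−3/8·-6978/1001=7872/1001
M: M0=0, M1=7872/1001, M2=-6978/1001, M3=13131/2002, M4=-4269/1001, M5=0
seg 0: a=-1, c=M0/2=0, d=(M1−M0)/(6·1)=1312/1001, b=Δ0−h0·(2M0+M1)/6=-5316/1001
seg 1: a=-5, c=M1/2=3936/1001, d=(M2−M1)/(6·3)=-75/91, b=Δ1−h1·(2M1+M2)/6=-1380/1001
seg 2: a=4, c=M2/2=-3489/1001, d=(M3−M2)/(6·2)=9029/8008, b=Δ2−h2·(2M2+M3)/6=-3/77
seg 3: a=-1, c=M3/2=13131/4004, d=(M4−M3)/(6·2)=-7223/8008, b=Δ3−h3·(2M3+M4)/6=-129/286
seg 4: a=4, c=M4/2=-4269/2002, d=(M5−M4)/(6·2)=1423/4004, b=Δ4−h4·(2M4+M5)/6=1845/1001
t_q=9/2 → seg 2, τ=1/2; S=4+-3/77·τ+-3489/1001·τ²+9029/8008·τ³=208213/64064

  seg 0: a=-1 b=-5316/1001 c=0 d=1312/1001
  seg 1: a=-5 b=-1380/1001 c=3936/1001 d=-75/91
  seg 2: a=4 b=-3/77 c=-3489/1001 d=9029/8008
  seg 3: a=-1 b=-129/286 c=13131/4004 d=-7223/8008
  seg 4: a=4 b=1845/1001 c=-4269/2002 d=1423/4004
S(9/2) = 208213/64064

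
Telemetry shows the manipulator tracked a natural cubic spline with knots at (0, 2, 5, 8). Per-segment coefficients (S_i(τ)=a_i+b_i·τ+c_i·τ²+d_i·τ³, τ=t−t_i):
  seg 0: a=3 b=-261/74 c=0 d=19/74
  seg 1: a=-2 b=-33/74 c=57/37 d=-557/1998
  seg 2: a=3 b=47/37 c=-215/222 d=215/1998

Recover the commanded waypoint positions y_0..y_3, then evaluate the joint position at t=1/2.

y_0=3 y_1=-2 y_2=3 y_3=1
S(1/2) = 751/592

y_0 = S_0(0) = a_0 = 3
y_1 = S_1(0) = a_1 = -2
y_2 = S_2(0) = a_2 = 3
y_3 = S_2(3) = 1
t_q=1/2 is in segment 0 (τ=1/2); S_0(τ)=751/592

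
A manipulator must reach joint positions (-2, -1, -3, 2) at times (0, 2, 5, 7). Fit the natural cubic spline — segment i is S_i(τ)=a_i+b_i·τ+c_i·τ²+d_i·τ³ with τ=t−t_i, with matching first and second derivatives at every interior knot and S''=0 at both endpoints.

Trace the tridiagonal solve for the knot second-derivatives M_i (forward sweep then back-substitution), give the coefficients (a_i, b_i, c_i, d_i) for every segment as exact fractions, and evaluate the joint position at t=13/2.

  seg 0: a=-2 b=527/546 c=0 d=-127/1092
  seg 1: a=-1 b=-235/546 c=-127/182 d=13/63
  seg 2: a=-3 b=521/546 c=211/182 d=-211/1092
S(13/2) = 1129/2912

Δ: Δ0=1/2, Δ1=-2/3, Δ2=5/2
row 1: diag=10, rhs=-7; c'=3/10, d'=-7/10
row 2: denom=10−3·3/10=91/10; d'=(19−3·-7/10)/(91/10)=211/91
back: M2=211/91
back: M1=-7/10−3/10·211/91=-127/91
M: M0=0, M1=-127/91, M2=211/91, M3=0
seg 0: a=-2, c=M0/2=0, d=(M1−M0)/(6·2)=-127/1092, b=Δ0−h0·(2M0+M1)/6=527/546
seg 1: a=-1, c=M1/2=-127/182, d=(M2−M1)/(6·3)=13/63, b=Δ1−h1·(2M1+M2)/6=-235/546
seg 2: a=-3, c=M2/2=211/182, d=(M3−M2)/(6·2)=-211/1092, b=Δ2−h2·(2M2+M3)/6=521/546
t_q=13/2 → seg 2, τ=3/2; S=-3+521/546·τ+211/182·τ²+-211/1092·τ³=1129/2912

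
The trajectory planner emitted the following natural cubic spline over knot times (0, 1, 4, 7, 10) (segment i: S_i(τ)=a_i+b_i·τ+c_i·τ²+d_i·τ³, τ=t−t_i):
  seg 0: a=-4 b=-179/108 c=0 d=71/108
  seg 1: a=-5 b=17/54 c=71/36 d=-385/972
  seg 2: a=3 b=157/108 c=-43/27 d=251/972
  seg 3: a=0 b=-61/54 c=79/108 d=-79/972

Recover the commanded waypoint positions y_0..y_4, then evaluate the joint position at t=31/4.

y_0 = S_0(0) = a_0 = -4
y_1 = S_1(0) = a_1 = -5
y_2 = S_2(0) = a_2 = 3
y_3 = S_3(0) = a_3 = 0
y_4 = S_3(3) = 1
t_q=31/4 is in segment 3 (τ=3/4); S_3(τ)=-361/768

y_0=-4 y_1=-5 y_2=3 y_3=0 y_4=1
S(31/4) = -361/768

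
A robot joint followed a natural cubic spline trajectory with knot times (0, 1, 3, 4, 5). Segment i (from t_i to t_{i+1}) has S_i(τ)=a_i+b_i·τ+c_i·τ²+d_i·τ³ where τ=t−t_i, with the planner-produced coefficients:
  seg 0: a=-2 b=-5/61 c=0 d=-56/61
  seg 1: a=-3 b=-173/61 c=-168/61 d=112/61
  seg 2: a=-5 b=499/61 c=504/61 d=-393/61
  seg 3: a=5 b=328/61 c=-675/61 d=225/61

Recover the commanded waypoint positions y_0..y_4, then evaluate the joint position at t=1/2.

y_0 = S_0(0) = a_0 = -2
y_1 = S_1(0) = a_1 = -3
y_2 = S_2(0) = a_2 = -5
y_3 = S_3(0) = a_3 = 5
y_4 = S_3(1) = 3
t_q=1/2 is in segment 0 (τ=1/2); S_0(τ)=-263/122

y_0=-2 y_1=-3 y_2=-5 y_3=5 y_4=3
S(1/2) = -263/122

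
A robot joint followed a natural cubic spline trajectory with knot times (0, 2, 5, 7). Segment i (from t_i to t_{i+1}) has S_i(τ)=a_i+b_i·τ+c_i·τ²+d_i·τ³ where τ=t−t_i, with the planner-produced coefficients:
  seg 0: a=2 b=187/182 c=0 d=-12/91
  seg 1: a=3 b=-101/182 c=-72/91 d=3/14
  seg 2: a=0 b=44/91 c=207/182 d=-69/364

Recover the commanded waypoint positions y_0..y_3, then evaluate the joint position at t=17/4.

y_0=2 y_1=3 y_2=0 y_3=4
S(17/4) = 2175/11648

y_0 = S_0(0) = a_0 = 2
y_1 = S_1(0) = a_1 = 3
y_2 = S_2(0) = a_2 = 0
y_3 = S_2(2) = 4
t_q=17/4 is in segment 1 (τ=9/4); S_1(τ)=2175/11648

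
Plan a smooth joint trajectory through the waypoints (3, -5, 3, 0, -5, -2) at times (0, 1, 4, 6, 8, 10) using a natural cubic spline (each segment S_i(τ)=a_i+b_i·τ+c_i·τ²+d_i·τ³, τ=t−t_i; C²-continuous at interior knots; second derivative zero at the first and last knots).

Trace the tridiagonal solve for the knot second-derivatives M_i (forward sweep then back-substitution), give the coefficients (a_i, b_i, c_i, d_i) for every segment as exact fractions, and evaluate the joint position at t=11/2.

  seg 0: a=3 b=-58117/6006 c=0 d=10069/6006
  seg 1: a=-5 b=-13955/3003 c=10069/2002 d=-1415/1638
  seg 2: a=3 b=1019/462 c=-2748/1001 d=1340/3003
  seg 3: a=0 b=-2935/858 c=-68/1001 d=3173/12012
  seg 4: a=-5 b=-3139/6006 c=3037/2002 d=-3037/12012
S(11/2) = 6557/4004

Δ: Δ0=-8, Δ1=8/3, Δ2=-3/2, Δ3=-5/2, Δ4=3/2
row 1: diag=8, rhs=64; c'=3/8, d'=8
row 2: denom=10−3·3/8=71/8; d'=(-25−3·8)/(71/8)=-392/71
row 3: denom=8−2·16/71=536/71; d'=(-6−2·-392/71)/(536/71)=179/268
row 4: denom=8−2·71/268=1001/134; d'=(24−2·179/268)/(1001/134)=3037/1001
back: M4=3037/1001
back: M3=179/268−71/268·3037/1001=-136/1001
back: M2=-392/71−16/71·-136/1001=-5496/1001
back: M1=8−3/8·-5496/1001=10069/1001
M: M0=0, M1=10069/1001, M2=-5496/1001, M3=-136/1001, M4=3037/1001, M5=0
seg 0: a=3, c=M0/2=0, d=(M1−M0)/(6·1)=10069/6006, b=Δ0−h0·(2M0+M1)/6=-58117/6006
seg 1: a=-5, c=M1/2=10069/2002, d=(M2−M1)/(6·3)=-1415/1638, b=Δ1−h1·(2M1+M2)/6=-13955/3003
seg 2: a=3, c=M2/2=-2748/1001, d=(M3−M2)/(6·2)=1340/3003, b=Δ2−h2·(2M2+M3)/6=1019/462
seg 3: a=0, c=M3/2=-68/1001, d=(M4−M3)/(6·2)=3173/12012, b=Δ3−h3·(2M3+M4)/6=-2935/858
seg 4: a=-5, c=M4/2=3037/2002, d=(M5−M4)/(6·2)=-3037/12012, b=Δ4−h4·(2M4+M5)/6=-3139/6006
t_q=11/2 → seg 2, τ=3/2; S=3+1019/462·τ+-2748/1001·τ²+1340/3003·τ³=6557/4004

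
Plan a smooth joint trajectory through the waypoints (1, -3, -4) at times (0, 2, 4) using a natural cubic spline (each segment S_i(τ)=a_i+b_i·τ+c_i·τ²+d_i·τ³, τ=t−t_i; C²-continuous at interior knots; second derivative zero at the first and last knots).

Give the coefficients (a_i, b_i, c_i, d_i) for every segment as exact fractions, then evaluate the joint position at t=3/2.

  seg 0: a=1 b=-19/8 c=0 d=3/32
  seg 1: a=-3 b=-5/4 c=9/16 d=-3/32
S(3/2) = -575/256

Δ: Δ0=-2, Δ1=-1/2
row 1: diag=8, rhs=9; c'=1/4, d'=9/8
back: M1=9/8
M: M0=0, M1=9/8, M2=0
seg 0: a=1, c=M0/2=0, d=(M1−M0)/(6·2)=3/32, b=Δ0−h0·(2M0+M1)/6=-19/8
seg 1: a=-3, c=M1/2=9/16, d=(M2−M1)/(6·2)=-3/32, b=Δ1−h1·(2M1+M2)/6=-5/4
t_q=3/2 → seg 0, τ=3/2; S=1+-19/8·τ+0·τ²+3/32·τ³=-575/256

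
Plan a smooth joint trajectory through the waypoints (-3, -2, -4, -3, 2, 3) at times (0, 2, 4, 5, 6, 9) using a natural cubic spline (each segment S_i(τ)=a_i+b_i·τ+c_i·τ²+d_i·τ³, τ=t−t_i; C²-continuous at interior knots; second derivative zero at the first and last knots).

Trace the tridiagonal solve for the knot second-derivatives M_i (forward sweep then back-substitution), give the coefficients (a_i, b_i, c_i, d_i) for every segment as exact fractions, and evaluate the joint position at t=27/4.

Δ: Δ0=1/2, Δ1=-1, Δ2=1, Δ3=5, Δ4=1/3
row 1: diag=8, rhs=-9; c'=1/4, d'=-9/8
row 2: denom=6−2·1/4=11/2; d'=(12−2·-9/8)/(11/2)=57/22
row 3: denom=4−1·2/11=42/11; d'=(24−1·57/22)/(42/11)=157/28
row 4: denom=8−1·11/42=325/42; d'=(-28−1·157/28)/(325/42)=-2823/650
back: M4=-2823/650
back: M3=157/28−11/42·-2823/650=2192/325
back: M2=57/22−2/11·2192/325=887/650
back: M1=-9/8−1/4·887/650=-953/650
M: M0=0, M1=-953/650, M2=887/650, M3=2192/325, M4=-2823/650, M5=0
seg 0: a=-3, c=M0/2=0, d=(M1−M0)/(6·2)=-953/7800, b=Δ0−h0·(2M0+M1)/6=964/975
seg 1: a=-2, c=M1/2=-953/1300, d=(M2−M1)/(6·2)=46/195, b=Δ1−h1·(2M1+M2)/6=-931/1950
seg 2: a=-4, c=M2/2=887/1300, d=(M3−M2)/(6·1)=269/300, b=Δ2−h2·(2M2+M3)/6=-1129/1950
seg 3: a=-3, c=M3/2=1096/325, d=(M4−M3)/(6·1)=-7207/3900, b=Δ3−h3·(2M3+M4)/6=2711/780
seg 4: a=2, c=M4/2=-2823/1300, d=(M5−M4)/(6·3)=941/3900, b=Δ4−h4·(2M4+M5)/6=9119/1950
t_q=27/4 → seg 4, τ=3/4; S=2+9119/1950·τ+-2823/1300·τ²+941/3900·τ³=365049/83200

  seg 0: a=-3 b=964/975 c=0 d=-953/7800
  seg 1: a=-2 b=-931/1950 c=-953/1300 d=46/195
  seg 2: a=-4 b=-1129/1950 c=887/1300 d=269/300
  seg 3: a=-3 b=2711/780 c=1096/325 d=-7207/3900
  seg 4: a=2 b=9119/1950 c=-2823/1300 d=941/3900
S(27/4) = 365049/83200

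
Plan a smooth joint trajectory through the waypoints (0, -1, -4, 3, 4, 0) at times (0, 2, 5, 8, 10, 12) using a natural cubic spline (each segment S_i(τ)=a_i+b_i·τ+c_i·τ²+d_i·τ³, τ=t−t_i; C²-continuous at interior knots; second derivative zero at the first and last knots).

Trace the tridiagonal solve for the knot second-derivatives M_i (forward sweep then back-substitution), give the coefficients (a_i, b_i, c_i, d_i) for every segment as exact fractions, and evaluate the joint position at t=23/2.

Δ: Δ0=-1/2, Δ1=-1, Δ2=7/3, Δ3=1/2, Δ4=-2
row 1: diag=10, rhs=-3; c'=3/10, d'=-3/10
row 2: denom=12−3·3/10=111/10; d'=(20−3·-3/10)/(111/10)=209/111
row 3: denom=10−3·10/37=340/37; d'=(-11−3·209/111)/(340/37)=-154/85
row 4: denom=8−2·37/170=643/85; d'=(-15−2·-154/85)/(643/85)=-967/643
back: M4=-967/643
back: M3=-154/85−37/170·-967/643=-1909/1286
back: M2=209/111−10/37·-1909/1286=4406/1929
back: M1=-3/10−3/10·4406/1929=-1267/1286
M: M0=0, M1=-1267/1286, M2=4406/1929, M3=-1909/1286, M4=-967/643, M5=0
seg 0: a=0, c=M0/2=0, d=(M1−M0)/(6·2)=-1267/15432, b=Δ0−h0·(2M0+M1)/6=-331/1929
seg 1: a=-1, c=M1/2=-1267/2572, d=(M2−M1)/(6·3)=12613/69444, b=Δ1−h1·(2M1+M2)/6=-4463/3858
seg 2: a=-4, c=M2/2=2203/1929, d=(M3−M2)/(6·3)=-14539/69444, b=Δ2−h2·(2M2+M3)/6=6107/7716
seg 3: a=3, c=M3/2=-1909/2572, d=(M4−M3)/(6·2)=-25/15432, b=Δ3−h3·(2M3+M4)/6=7681/3858
seg 4: a=4, c=M4/2=-967/1286, d=(M5−M4)/(6·2)=967/7716, b=Δ4−h4·(2M4+M5)/6=-1924/1929
t_q=23/2 → seg 4, τ=3/2; S=4+-1924/1929·τ+-967/1286·τ²+967/7716·τ³=25411/20576

  seg 0: a=0 b=-331/1929 c=0 d=-1267/15432
  seg 1: a=-1 b=-4463/3858 c=-1267/2572 d=12613/69444
  seg 2: a=-4 b=6107/7716 c=2203/1929 d=-14539/69444
  seg 3: a=3 b=7681/3858 c=-1909/2572 d=-25/15432
  seg 4: a=4 b=-1924/1929 c=-967/1286 d=967/7716
S(23/2) = 25411/20576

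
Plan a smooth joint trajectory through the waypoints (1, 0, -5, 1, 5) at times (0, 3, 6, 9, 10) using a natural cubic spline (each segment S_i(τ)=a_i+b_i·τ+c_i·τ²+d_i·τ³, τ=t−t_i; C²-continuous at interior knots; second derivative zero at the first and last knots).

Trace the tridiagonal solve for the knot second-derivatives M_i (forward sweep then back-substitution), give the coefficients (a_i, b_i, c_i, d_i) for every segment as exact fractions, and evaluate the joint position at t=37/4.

Δ: Δ0=-1/3, Δ1=-5/3, Δ2=2, Δ3=4
row 1: diag=12, rhs=-8; c'=1/4, d'=-2/3
row 2: denom=12−3·1/4=45/4; d'=(22−3·-2/3)/(45/4)=32/15
row 3: denom=8−3·4/15=36/5; d'=(12−3·32/15)/(36/5)=7/9
back: M3=7/9
back: M2=32/15−4/15·7/9=52/27
back: M1=-2/3−1/4·52/27=-31/27
M: M0=0, M1=-31/27, M2=52/27, M3=7/9, M4=0
seg 0: a=1, c=M0/2=0, d=(M1−M0)/(6·3)=-31/486, b=Δ0−h0·(2M0+M1)/6=13/54
seg 1: a=0, c=M1/2=-31/54, d=(M2−M1)/(6·3)=83/486, b=Δ1−h1·(2M1+M2)/6=-40/27
seg 2: a=-5, c=M2/2=26/27, d=(M3−M2)/(6·3)=-31/486, b=Δ2−h2·(2M2+M3)/6=-17/54
seg 3: a=1, c=M3/2=7/18, d=(M4−M3)/(6·1)=-7/54, b=Δ3−h3·(2M3+M4)/6=101/27
t_q=37/4 → seg 3, τ=1/4; S=1+101/27·τ+7/18·τ²+-7/54·τ³=2255/1152

  seg 0: a=1 b=13/54 c=0 d=-31/486
  seg 1: a=0 b=-40/27 c=-31/54 d=83/486
  seg 2: a=-5 b=-17/54 c=26/27 d=-31/486
  seg 3: a=1 b=101/27 c=7/18 d=-7/54
S(37/4) = 2255/1152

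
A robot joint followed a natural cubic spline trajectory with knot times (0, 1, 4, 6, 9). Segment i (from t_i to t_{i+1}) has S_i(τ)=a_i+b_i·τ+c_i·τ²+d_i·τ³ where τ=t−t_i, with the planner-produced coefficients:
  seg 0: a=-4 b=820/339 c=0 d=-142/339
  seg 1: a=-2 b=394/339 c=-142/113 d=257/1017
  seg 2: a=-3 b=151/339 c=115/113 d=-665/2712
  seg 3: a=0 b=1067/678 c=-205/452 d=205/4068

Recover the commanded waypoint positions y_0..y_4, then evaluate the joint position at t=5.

y_0=-4 y_1=-2 y_2=-3 y_3=0 y_4=2
S(5) = -1611/904

y_0 = S_0(0) = a_0 = -4
y_1 = S_1(0) = a_1 = -2
y_2 = S_2(0) = a_2 = -3
y_3 = S_3(0) = a_3 = 0
y_4 = S_3(3) = 2
t_q=5 is in segment 2 (τ=1); S_2(τ)=-1611/904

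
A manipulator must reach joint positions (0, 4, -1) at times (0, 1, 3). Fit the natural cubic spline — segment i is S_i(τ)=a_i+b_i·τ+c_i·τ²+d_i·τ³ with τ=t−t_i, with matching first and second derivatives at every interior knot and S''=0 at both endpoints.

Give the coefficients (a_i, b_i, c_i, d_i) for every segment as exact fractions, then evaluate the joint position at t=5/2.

  seg 0: a=0 b=61/12 c=0 d=-13/12
  seg 1: a=4 b=11/6 c=-13/4 d=13/24
S(5/2) = 81/64

Δ: Δ0=4, Δ1=-5/2
row 1: diag=6, rhs=-39; c'=1/3, d'=-13/2
back: M1=-13/2
M: M0=0, M1=-13/2, M2=0
seg 0: a=0, c=M0/2=0, d=(M1−M0)/(6·1)=-13/12, b=Δ0−h0·(2M0+M1)/6=61/12
seg 1: a=4, c=M1/2=-13/4, d=(M2−M1)/(6·2)=13/24, b=Δ1−h1·(2M1+M2)/6=11/6
t_q=5/2 → seg 1, τ=3/2; S=4+11/6·τ+-13/4·τ²+13/24·τ³=81/64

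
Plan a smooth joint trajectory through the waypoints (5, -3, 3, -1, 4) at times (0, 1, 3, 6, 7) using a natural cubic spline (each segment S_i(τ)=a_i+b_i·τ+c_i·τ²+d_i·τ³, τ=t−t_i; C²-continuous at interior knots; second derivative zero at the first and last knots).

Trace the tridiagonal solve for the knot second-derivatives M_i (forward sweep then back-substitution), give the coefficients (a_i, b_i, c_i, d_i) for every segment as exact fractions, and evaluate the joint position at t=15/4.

  seg 0: a=5 b=-12121/1182 c=0 d=2665/1182
  seg 1: a=-3 b=-2063/591 c=2665/394 d=-4159/2364
  seg 2: a=3 b=1450/591 c=-747/197 d=1495/1773
  seg 3: a=-1 b=1459/591 c=748/197 d=-748/591
S(15/4) = 38617/12608

Δ: Δ0=-8, Δ1=3, Δ2=-4/3, Δ3=5
row 1: diag=6, rhs=66; c'=1/3, d'=11
row 2: denom=10−2·1/3=28/3; d'=(-26−2·11)/(28/3)=-36/7
row 3: denom=8−3·9/28=197/28; d'=(38−3·-36/7)/(197/28)=1496/197
back: M3=1496/197
back: M2=-36/7−9/28·1496/197=-1494/197
back: M1=11−1/3·-1494/197=2665/197
M: M0=0, M1=2665/197, M2=-1494/197, M3=1496/197, M4=0
seg 0: a=5, c=M0/2=0, d=(M1−M0)/(6·1)=2665/1182, b=Δ0−h0·(2M0+M1)/6=-12121/1182
seg 1: a=-3, c=M1/2=2665/394, d=(M2−M1)/(6·2)=-4159/2364, b=Δ1−h1·(2M1+M2)/6=-2063/591
seg 2: a=3, c=M2/2=-747/197, d=(M3−M2)/(6·3)=1495/1773, b=Δ2−h2·(2M2+M3)/6=1450/591
seg 3: a=-1, c=M3/2=748/197, d=(M4−M3)/(6·1)=-748/591, b=Δ3−h3·(2M3+M4)/6=1459/591
t_q=15/4 → seg 2, τ=3/4; S=3+1450/591·τ+-747/197·τ²+1495/1773·τ³=38617/12608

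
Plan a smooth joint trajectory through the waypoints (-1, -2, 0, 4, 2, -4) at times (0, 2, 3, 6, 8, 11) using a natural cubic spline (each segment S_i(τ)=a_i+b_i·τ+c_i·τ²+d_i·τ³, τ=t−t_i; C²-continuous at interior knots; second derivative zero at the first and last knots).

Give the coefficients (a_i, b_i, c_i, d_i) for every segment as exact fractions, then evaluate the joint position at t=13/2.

Δ: Δ0=-1/2, Δ1=2, Δ2=4/3, Δ3=-1, Δ4=-2
row 1: diag=6, rhs=15; c'=1/6, d'=5/2
row 2: denom=8−1·1/6=47/6; d'=(-4−1·5/2)/(47/6)=-39/47
row 3: denom=10−3·18/47=416/47; d'=(-14−3·-39/47)/(416/47)=-541/416
row 4: denom=10−2·47/208=993/104; d'=(-6−2·-541/416)/(993/104)=-707/1986
back: M4=-707/1986
back: M3=-541/416−47/208·-707/1986=-2423/1986
back: M2=-39/47−18/47·-2423/1986=-120/331
back: M1=5/2−1/6·-120/331=1695/662
M: M0=0, M1=1695/662, M2=-120/331, M3=-2423/1986, M4=-707/1986, M5=0
seg 0: a=-1, c=M0/2=0, d=(M1−M0)/(6·2)=565/2648, b=Δ0−h0·(2M0+M1)/6=-448/331
seg 1: a=-2, c=M1/2=1695/1324, d=(M2−M1)/(6·1)=-645/1324, b=Δ1−h1·(2M1+M2)/6=799/662
seg 2: a=0, c=M2/2=-60/331, d=(M3−M2)/(6·3)=-1703/35748, b=Δ2−h2·(2M2+M3)/6=3053/1324
seg 3: a=4, c=M3/2=-2423/3972, d=(M4−M3)/(6·2)=143/1986, b=Δ3−h3·(2M3+M4)/6=-45/662
seg 4: a=2, c=M4/2=-707/3972, d=(M5−M4)/(6·3)=707/35748, b=Δ4−h4·(2M4+M5)/6=-3265/1986
t_q=13/2 → seg 3, τ=1/2; S=4+-45/662·τ+-2423/3972·τ²+143/1986·τ³=5061/1324

  seg 0: a=-1 b=-448/331 c=0 d=565/2648
  seg 1: a=-2 b=799/662 c=1695/1324 d=-645/1324
  seg 2: a=0 b=3053/1324 c=-60/331 d=-1703/35748
  seg 3: a=4 b=-45/662 c=-2423/3972 d=143/1986
  seg 4: a=2 b=-3265/1986 c=-707/3972 d=707/35748
S(13/2) = 5061/1324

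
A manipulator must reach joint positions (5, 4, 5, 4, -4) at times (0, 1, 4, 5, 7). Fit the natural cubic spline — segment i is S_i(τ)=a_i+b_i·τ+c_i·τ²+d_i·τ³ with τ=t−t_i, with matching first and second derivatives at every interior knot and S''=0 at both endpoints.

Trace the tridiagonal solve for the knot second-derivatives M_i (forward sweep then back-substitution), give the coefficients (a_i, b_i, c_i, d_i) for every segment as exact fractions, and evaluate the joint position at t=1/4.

Δ: Δ0=-1, Δ1=1/3, Δ2=-1, Δ3=-4
row 1: diag=8, rhs=8; c'=3/8, d'=1
row 2: denom=8−3·3/8=55/8; d'=(-8−3·1)/(55/8)=-8/5
row 3: denom=6−1·8/55=322/55; d'=(-18−1·-8/5)/(322/55)=-451/161
back: M3=-451/161
back: M2=-8/5−8/55·-451/161=-192/161
back: M1=1−3/8·-192/161=233/161
M: M0=0, M1=233/161, M2=-192/161, M3=-451/161, M4=0
seg 0: a=5, c=M0/2=0, d=(M1−M0)/(6·1)=233/966, b=Δ0−h0·(2M0+M1)/6=-1199/966
seg 1: a=4, c=M1/2=233/322, d=(M2−M1)/(6·3)=-425/2898, b=Δ1−h1·(2M1+M2)/6=-250/483
seg 2: a=5, c=M2/2=-96/161, d=(M3−M2)/(6·1)=-37/138, b=Δ2−h2·(2M2+M3)/6=-131/966
seg 3: a=4, c=M3/2=-451/322, d=(M4−M3)/(6·2)=451/1932, b=Δ3−h3·(2M3+M4)/6=-1030/483
t_q=1/4 → seg 0, τ=1/4; S=5+-1199/966·τ+0·τ²+233/966·τ³=96723/20608

  seg 0: a=5 b=-1199/966 c=0 d=233/966
  seg 1: a=4 b=-250/483 c=233/322 d=-425/2898
  seg 2: a=5 b=-131/966 c=-96/161 d=-37/138
  seg 3: a=4 b=-1030/483 c=-451/322 d=451/1932
S(1/4) = 96723/20608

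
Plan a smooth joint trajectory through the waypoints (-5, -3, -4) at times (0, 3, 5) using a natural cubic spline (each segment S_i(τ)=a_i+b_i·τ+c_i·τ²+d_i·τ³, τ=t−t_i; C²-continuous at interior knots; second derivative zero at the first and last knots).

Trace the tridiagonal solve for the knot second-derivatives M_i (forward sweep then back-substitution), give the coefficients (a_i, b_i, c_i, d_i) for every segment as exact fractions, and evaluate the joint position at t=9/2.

  seg 0: a=-5 b=61/60 c=0 d=-7/180
  seg 1: a=-3 b=-1/30 c=-7/20 d=7/120
S(9/2) = -233/64

Δ: Δ0=2/3, Δ1=-1/2
row 1: diag=10, rhs=-7; c'=1/5, d'=-7/10
back: M1=-7/10
M: M0=0, M1=-7/10, M2=0
seg 0: a=-5, c=M0/2=0, d=(M1−M0)/(6·3)=-7/180, b=Δ0−h0·(2M0+M1)/6=61/60
seg 1: a=-3, c=M1/2=-7/20, d=(M2−M1)/(6·2)=7/120, b=Δ1−h1·(2M1+M2)/6=-1/30
t_q=9/2 → seg 1, τ=3/2; S=-3+-1/30·τ+-7/20·τ²+7/120·τ³=-233/64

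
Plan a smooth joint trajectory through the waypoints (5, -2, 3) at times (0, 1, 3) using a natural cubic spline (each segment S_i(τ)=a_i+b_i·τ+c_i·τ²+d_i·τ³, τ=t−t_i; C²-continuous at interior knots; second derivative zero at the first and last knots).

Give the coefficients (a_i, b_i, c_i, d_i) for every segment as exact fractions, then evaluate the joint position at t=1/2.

  seg 0: a=5 b=-103/12 c=0 d=19/12
  seg 1: a=-2 b=-23/6 c=19/4 d=-19/24
S(1/2) = 29/32

Δ: Δ0=-7, Δ1=5/2
row 1: diag=6, rhs=57; c'=1/3, d'=19/2
back: M1=19/2
M: M0=0, M1=19/2, M2=0
seg 0: a=5, c=M0/2=0, d=(M1−M0)/(6·1)=19/12, b=Δ0−h0·(2M0+M1)/6=-103/12
seg 1: a=-2, c=M1/2=19/4, d=(M2−M1)/(6·2)=-19/24, b=Δ1−h1·(2M1+M2)/6=-23/6
t_q=1/2 → seg 0, τ=1/2; S=5+-103/12·τ+0·τ²+19/12·τ³=29/32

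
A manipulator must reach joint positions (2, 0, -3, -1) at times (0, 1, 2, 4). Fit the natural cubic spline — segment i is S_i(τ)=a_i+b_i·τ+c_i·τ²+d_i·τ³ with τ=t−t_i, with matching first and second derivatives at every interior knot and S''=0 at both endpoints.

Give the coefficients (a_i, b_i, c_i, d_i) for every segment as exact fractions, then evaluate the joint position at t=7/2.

  seg 0: a=2 b=-36/23 c=0 d=-10/23
  seg 1: a=0 b=-66/23 c=-30/23 d=27/23
  seg 2: a=-3 b=-45/23 c=51/23 d=-17/46
S(7/2) = -807/368

Δ: Δ0=-2, Δ1=-3, Δ2=1
row 1: diag=4, rhs=-6; c'=1/4, d'=-3/2
row 2: denom=6−1·1/4=23/4; d'=(24−1·-3/2)/(23/4)=102/23
back: M2=102/23
back: M1=-3/2−1/4·102/23=-60/23
M: M0=0, M1=-60/23, M2=102/23, M3=0
seg 0: a=2, c=M0/2=0, d=(M1−M0)/(6·1)=-10/23, b=Δ0−h0·(2M0+M1)/6=-36/23
seg 1: a=0, c=M1/2=-30/23, d=(M2−M1)/(6·1)=27/23, b=Δ1−h1·(2M1+M2)/6=-66/23
seg 2: a=-3, c=M2/2=51/23, d=(M3−M2)/(6·2)=-17/46, b=Δ2−h2·(2M2+M3)/6=-45/23
t_q=7/2 → seg 2, τ=3/2; S=-3+-45/23·τ+51/23·τ²+-17/46·τ³=-807/368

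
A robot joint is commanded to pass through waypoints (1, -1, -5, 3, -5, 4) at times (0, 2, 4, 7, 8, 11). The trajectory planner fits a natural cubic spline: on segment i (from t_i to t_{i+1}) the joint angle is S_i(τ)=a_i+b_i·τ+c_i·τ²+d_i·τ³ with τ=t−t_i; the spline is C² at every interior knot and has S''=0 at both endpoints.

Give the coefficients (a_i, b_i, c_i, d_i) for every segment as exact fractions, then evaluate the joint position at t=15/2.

  seg 0: a=1 b=-191/1053 c=0 d=-431/2106
  seg 1: a=-1 b=-2777/1053 c=-431/351 d=3257/4212
  seg 2: a=-5 b=1822/1053 c=2395/702 d=-19583/18954
  seg 3: a=3 b=-11995/2106 c=-6199/1053 d=2515/702
  seg 4: a=-5 b=-7078/1053 c=10237/2106 d=-10237/18954
S(15/2) = -14687/16848

Δ: Δ0=-1, Δ1=-2, Δ2=8/3, Δ3=-8, Δ4=3
row 1: diag=8, rhs=-6; c'=1/4, d'=-3/4
row 2: denom=10−2·1/4=19/2; d'=(28−2·-3/4)/(19/2)=59/19
row 3: denom=8−3·6/19=134/19; d'=(-64−3·59/19)/(134/19)=-1393/134
row 4: denom=8−1·19/134=1053/134; d'=(66−1·-1393/134)/(1053/134)=10237/1053
back: M4=10237/1053
back: M3=-1393/134−19/134·10237/1053=-12398/1053
back: M2=59/19−6/19·-12398/1053=2395/351
back: M1=-3/4−1/4·2395/351=-862/351
M: M0=0, M1=-862/351, M2=2395/351, M3=-12398/1053, M4=10237/1053, M5=0
seg 0: a=1, c=M0/2=0, d=(M1−M0)/(6·2)=-431/2106, b=Δ0−h0·(2M0+M1)/6=-191/1053
seg 1: a=-1, c=M1/2=-431/351, d=(M2−M1)/(6·2)=3257/4212, b=Δ1−h1·(2M1+M2)/6=-2777/1053
seg 2: a=-5, c=M2/2=2395/702, d=(M3−M2)/(6·3)=-19583/18954, b=Δ2−h2·(2M2+M3)/6=1822/1053
seg 3: a=3, c=M3/2=-6199/1053, d=(M4−M3)/(6·1)=2515/702, b=Δ3−h3·(2M3+M4)/6=-11995/2106
seg 4: a=-5, c=M4/2=10237/2106, d=(M5−M4)/(6·3)=-10237/18954, b=Δ4−h4·(2M4+M5)/6=-7078/1053
t_q=15/2 → seg 3, τ=1/2; S=3+-11995/2106·τ+-6199/1053·τ²+2515/702·τ³=-14687/16848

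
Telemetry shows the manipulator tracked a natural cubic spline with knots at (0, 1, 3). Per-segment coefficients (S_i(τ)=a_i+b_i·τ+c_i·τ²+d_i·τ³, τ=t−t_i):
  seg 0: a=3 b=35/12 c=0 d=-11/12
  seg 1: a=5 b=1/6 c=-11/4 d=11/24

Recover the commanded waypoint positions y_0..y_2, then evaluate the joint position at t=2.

y_0=3 y_1=5 y_2=-2
S(2) = 23/8

y_0 = S_0(0) = a_0 = 3
y_1 = S_1(0) = a_1 = 5
y_2 = S_1(2) = -2
t_q=2 is in segment 1 (τ=1); S_1(τ)=23/8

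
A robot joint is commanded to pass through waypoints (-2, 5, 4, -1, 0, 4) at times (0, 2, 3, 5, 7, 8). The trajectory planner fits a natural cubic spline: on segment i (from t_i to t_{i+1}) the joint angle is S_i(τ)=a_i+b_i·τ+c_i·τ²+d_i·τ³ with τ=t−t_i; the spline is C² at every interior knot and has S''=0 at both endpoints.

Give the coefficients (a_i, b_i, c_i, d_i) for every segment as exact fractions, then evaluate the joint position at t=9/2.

Δ: Δ0=7/2, Δ1=-1, Δ2=-5/2, Δ3=1/2, Δ4=4
row 1: diag=6, rhs=-27; c'=1/6, d'=-9/2
row 2: denom=6−1·1/6=35/6; d'=(-9−1·-9/2)/(35/6)=-27/35
row 3: denom=8−2·12/35=256/35; d'=(18−2·-27/35)/(256/35)=171/64
row 4: denom=6−2·35/128=349/64; d'=(21−2·171/64)/(349/64)=1002/349
back: M4=1002/349
back: M3=171/64−35/128·1002/349=1317/698
back: M2=-27/35−12/35·1317/698=-495/349
back: M1=-9/2−1/6·-495/349=-1488/349
M: M0=0, M1=-1488/349, M2=-495/349, M3=1317/698, M4=1002/349, M5=0
seg 0: a=-2, c=M0/2=0, d=(M1−M0)/(6·2)=-124/349, b=Δ0−h0·(2M0+M1)/6=3435/698
seg 1: a=5, c=M1/2=-744/349, d=(M2−M1)/(6·1)=331/698, b=Δ1−h1·(2M1+M2)/6=459/698
seg 2: a=4, c=M2/2=-495/698, d=(M3−M2)/(6·2)=769/2792, b=Δ2−h2·(2M2+M3)/6=-762/349
seg 3: a=-1, c=M3/2=1317/1396, d=(M4−M3)/(6·2)=229/2792, b=Δ3−h3·(2M3+M4)/6=-1197/698
seg 4: a=0, c=M4/2=501/349, d=(M5−M4)/(6·1)=-167/349, b=Δ4−h4·(2M4+M5)/6=1062/349
t_q=9/2 → seg 2, τ=3/2; S=4+-762/349·τ+-495/698·τ²+769/2792·τ³=1315/22336

  seg 0: a=-2 b=3435/698 c=0 d=-124/349
  seg 1: a=5 b=459/698 c=-744/349 d=331/698
  seg 2: a=4 b=-762/349 c=-495/698 d=769/2792
  seg 3: a=-1 b=-1197/698 c=1317/1396 d=229/2792
  seg 4: a=0 b=1062/349 c=501/349 d=-167/349
S(9/2) = 1315/22336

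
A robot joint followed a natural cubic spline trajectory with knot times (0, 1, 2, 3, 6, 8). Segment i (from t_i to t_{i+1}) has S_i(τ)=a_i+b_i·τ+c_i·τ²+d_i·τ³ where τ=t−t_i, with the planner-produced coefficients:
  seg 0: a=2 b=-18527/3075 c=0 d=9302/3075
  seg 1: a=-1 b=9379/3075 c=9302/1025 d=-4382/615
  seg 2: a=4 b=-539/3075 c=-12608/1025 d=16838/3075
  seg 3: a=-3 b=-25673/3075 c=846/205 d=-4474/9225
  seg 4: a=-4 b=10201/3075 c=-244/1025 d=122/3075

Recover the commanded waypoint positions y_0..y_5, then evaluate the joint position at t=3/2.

y_0=2 y_1=-1 y_2=4 y_3=-3 y_4=-4 y_5=2
S(3/2) = 7803/4100

y_0 = S_0(0) = a_0 = 2
y_1 = S_1(0) = a_1 = -1
y_2 = S_2(0) = a_2 = 4
y_3 = S_3(0) = a_3 = -3
y_4 = S_4(0) = a_4 = -4
y_5 = S_4(2) = 2
t_q=3/2 is in segment 1 (τ=1/2); S_1(τ)=7803/4100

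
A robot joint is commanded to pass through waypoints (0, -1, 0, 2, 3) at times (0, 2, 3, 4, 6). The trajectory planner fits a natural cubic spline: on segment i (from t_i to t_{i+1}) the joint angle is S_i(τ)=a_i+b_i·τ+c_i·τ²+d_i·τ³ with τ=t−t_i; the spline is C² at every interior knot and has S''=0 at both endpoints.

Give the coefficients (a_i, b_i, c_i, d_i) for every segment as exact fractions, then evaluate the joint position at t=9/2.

  seg 0: a=0 b=-10/11 c=0 d=9/88
  seg 1: a=-1 b=7/22 c=27/44 d=3/44
  seg 2: a=0 b=7/4 c=9/11 d=-25/44
  seg 3: a=2 b=37/22 c=-39/44 d=13/88
S(9/2) = 1857/704

Δ: Δ0=-1/2, Δ1=1, Δ2=2, Δ3=1/2
row 1: diag=6, rhs=9; c'=1/6, d'=3/2
row 2: denom=4−1·1/6=23/6; d'=(6−1·3/2)/(23/6)=27/23
row 3: denom=6−1·6/23=132/23; d'=(-9−1·27/23)/(132/23)=-39/22
back: M3=-39/22
back: M2=27/23−6/23·-39/22=18/11
back: M1=3/2−1/6·18/11=27/22
M: M0=0, M1=27/22, M2=18/11, M3=-39/22, M4=0
seg 0: a=0, c=M0/2=0, d=(M1−M0)/(6·2)=9/88, b=Δ0−h0·(2M0+M1)/6=-10/11
seg 1: a=-1, c=M1/2=27/44, d=(M2−M1)/(6·1)=3/44, b=Δ1−h1·(2M1+M2)/6=7/22
seg 2: a=0, c=M2/2=9/11, d=(M3−M2)/(6·1)=-25/44, b=Δ2−h2·(2M2+M3)/6=7/4
seg 3: a=2, c=M3/2=-39/44, d=(M4−M3)/(6·2)=13/88, b=Δ3−h3·(2M3+M4)/6=37/22
t_q=9/2 → seg 3, τ=1/2; S=2+37/22·τ+-39/44·τ²+13/88·τ³=1857/704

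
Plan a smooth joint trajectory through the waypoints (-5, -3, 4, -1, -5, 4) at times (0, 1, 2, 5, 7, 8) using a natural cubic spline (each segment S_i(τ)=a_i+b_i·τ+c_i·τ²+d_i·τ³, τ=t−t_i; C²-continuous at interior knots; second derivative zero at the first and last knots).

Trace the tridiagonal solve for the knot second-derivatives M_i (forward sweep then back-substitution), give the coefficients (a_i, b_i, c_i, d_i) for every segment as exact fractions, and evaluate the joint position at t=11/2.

Δ: Δ0=2, Δ1=7, Δ2=-5/3, Δ3=-2, Δ4=9
row 1: diag=4, rhs=30; c'=1/4, d'=15/2
row 2: denom=8−1·1/4=31/4; d'=(-52−1·15/2)/(31/4)=-238/31
row 3: denom=10−3·12/31=274/31; d'=(-2−3·-238/31)/(274/31)=326/137
row 4: denom=6−2·31/137=760/137; d'=(66−2·326/137)/(760/137)=839/76
back: M4=839/76
back: M3=326/137−31/137·839/76=-9/76
back: M2=-238/31−12/31·-9/76=-145/19
back: M1=15/2−1/4·-145/19=715/76
M: M0=0, M1=715/76, M2=-145/19, M3=-9/76, M4=839/76, M5=0
seg 0: a=-5, c=M0/2=0, d=(M1−M0)/(6·1)=715/456, b=Δ0−h0·(2M0+M1)/6=197/456
seg 1: a=-3, c=M1/2=715/152, d=(M2−M1)/(6·1)=-1295/456, b=Δ1−h1·(2M1+M2)/6=1171/228
seg 2: a=4, c=M2/2=-145/38, d=(M3−M2)/(6·3)=571/1368, b=Δ2−h2·(2M2+M3)/6=2747/456
seg 3: a=-1, c=M3/2=-9/152, d=(M4−M3)/(6·2)=53/57, b=Δ3−h3·(2M3+M4)/6=-1277/228
seg 4: a=-5, c=M4/2=839/152, d=(M5−M4)/(6·1)=-839/456, b=Δ4−h4·(2M4+M5)/6=1213/228
t_q=11/2 → seg 3, τ=1/2; S=-1+-1277/228·τ+-9/152·τ²+53/57·τ³=-2249/608

  seg 0: a=-5 b=197/456 c=0 d=715/456
  seg 1: a=-3 b=1171/228 c=715/152 d=-1295/456
  seg 2: a=4 b=2747/456 c=-145/38 d=571/1368
  seg 3: a=-1 b=-1277/228 c=-9/152 d=53/57
  seg 4: a=-5 b=1213/228 c=839/152 d=-839/456
S(11/2) = -2249/608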